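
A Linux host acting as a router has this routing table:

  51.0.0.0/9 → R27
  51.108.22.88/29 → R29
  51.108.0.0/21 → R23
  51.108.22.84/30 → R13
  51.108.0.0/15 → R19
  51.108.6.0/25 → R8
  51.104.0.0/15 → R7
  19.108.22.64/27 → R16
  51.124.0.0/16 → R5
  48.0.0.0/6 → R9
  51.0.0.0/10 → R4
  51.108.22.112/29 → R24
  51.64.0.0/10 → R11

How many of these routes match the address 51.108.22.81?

Prefixes containing 51.108.22.81:
  48.0.0.0/6 (48.0.0.0 - 51.255.255.255)
  51.0.0.0/9 (51.0.0.0 - 51.127.255.255)
  51.64.0.0/10 (51.64.0.0 - 51.127.255.255)
  51.108.0.0/15 (51.108.0.0 - 51.109.255.255)
Total matching entries: 4.

4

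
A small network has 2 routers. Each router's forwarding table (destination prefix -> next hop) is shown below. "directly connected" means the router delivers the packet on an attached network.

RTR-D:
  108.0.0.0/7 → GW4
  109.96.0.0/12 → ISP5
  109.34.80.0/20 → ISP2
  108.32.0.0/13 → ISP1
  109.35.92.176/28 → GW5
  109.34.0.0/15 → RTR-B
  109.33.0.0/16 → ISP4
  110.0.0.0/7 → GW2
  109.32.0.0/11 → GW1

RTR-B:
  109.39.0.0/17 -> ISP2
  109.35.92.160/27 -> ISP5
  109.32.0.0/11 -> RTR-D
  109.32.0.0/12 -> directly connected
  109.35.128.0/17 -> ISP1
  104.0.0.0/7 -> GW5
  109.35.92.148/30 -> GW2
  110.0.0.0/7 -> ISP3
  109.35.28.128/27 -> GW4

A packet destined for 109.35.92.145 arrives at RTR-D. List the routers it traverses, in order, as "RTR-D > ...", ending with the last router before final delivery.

RTR-D > RTR-B

At RTR-D: longest match for 109.35.92.145 is 109.34.0.0/15 -> RTR-B
At RTR-B: longest match for 109.35.92.145 is 109.32.0.0/12 -> directly connected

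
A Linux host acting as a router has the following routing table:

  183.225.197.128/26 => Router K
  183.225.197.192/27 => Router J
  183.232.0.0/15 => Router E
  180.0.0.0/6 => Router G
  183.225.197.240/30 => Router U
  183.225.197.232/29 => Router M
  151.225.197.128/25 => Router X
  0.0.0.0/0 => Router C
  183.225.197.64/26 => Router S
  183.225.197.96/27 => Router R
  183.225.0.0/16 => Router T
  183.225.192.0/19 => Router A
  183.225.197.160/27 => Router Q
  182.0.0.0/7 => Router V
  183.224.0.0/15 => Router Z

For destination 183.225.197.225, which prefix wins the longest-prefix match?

Entries matching 183.225.197.225:
  0.0.0.0/0 (default, matches everything)
  180.0.0.0/6 (180.0.0.0 - 183.255.255.255)
  182.0.0.0/7 (182.0.0.0 - 183.255.255.255)
  183.224.0.0/15 (183.224.0.0 - 183.225.255.255)
  183.225.0.0/16 (183.225.0.0 - 183.225.255.255)
  183.225.192.0/19 (183.225.192.0 - 183.225.223.255)
Most specific is 183.225.192.0/19.

183.225.192.0/19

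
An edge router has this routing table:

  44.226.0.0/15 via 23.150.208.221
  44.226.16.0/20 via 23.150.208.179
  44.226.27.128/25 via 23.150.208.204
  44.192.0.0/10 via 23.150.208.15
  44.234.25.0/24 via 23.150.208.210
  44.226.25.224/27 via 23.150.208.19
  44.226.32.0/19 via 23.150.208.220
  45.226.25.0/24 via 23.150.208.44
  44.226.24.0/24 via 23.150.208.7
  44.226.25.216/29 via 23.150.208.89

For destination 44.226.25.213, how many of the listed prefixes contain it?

3

Prefixes containing 44.226.25.213:
  44.192.0.0/10 (44.192.0.0 - 44.255.255.255)
  44.226.0.0/15 (44.226.0.0 - 44.227.255.255)
  44.226.16.0/20 (44.226.16.0 - 44.226.31.255)
Total matching entries: 3.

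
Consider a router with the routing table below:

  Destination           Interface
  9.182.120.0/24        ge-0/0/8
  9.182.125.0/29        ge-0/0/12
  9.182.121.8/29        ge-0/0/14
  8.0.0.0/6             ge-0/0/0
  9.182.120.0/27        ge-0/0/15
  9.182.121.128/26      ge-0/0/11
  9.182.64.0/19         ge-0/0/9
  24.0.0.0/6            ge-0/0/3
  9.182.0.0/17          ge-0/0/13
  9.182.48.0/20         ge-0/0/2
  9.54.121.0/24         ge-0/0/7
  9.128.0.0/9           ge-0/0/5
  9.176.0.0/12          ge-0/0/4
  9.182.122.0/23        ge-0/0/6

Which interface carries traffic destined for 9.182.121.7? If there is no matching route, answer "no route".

Routes whose prefix contains 9.182.121.7:
  8.0.0.0/6 (8.0.0.0 - 11.255.255.255) -> ge-0/0/0
  9.128.0.0/9 (9.128.0.0 - 9.255.255.255) -> ge-0/0/5
  9.176.0.0/12 (9.176.0.0 - 9.191.255.255) -> ge-0/0/4
  9.182.0.0/17 (9.182.0.0 - 9.182.127.255) -> ge-0/0/13
More-specific entries that do NOT match:
  9.182.125.0/29 (9.182.125.0 - 9.182.125.7) does not contain 9.182.121.7
  9.182.121.8/29 (9.182.121.8 - 9.182.121.15) does not contain 9.182.121.7
  9.182.120.0/27 (9.182.120.0 - 9.182.120.31) does not contain 9.182.121.7
  9.182.121.128/26 (9.182.121.128 - 9.182.121.191) does not contain 9.182.121.7
  9.182.120.0/24 (9.182.120.0 - 9.182.120.255) does not contain 9.182.121.7
  9.54.121.0/24 (9.54.121.0 - 9.54.121.255) does not contain 9.182.121.7
  9.182.122.0/23 (9.182.122.0 - 9.182.123.255) does not contain 9.182.121.7
  9.182.48.0/20 (9.182.48.0 - 9.182.63.255) does not contain 9.182.121.7
  9.182.64.0/19 (9.182.64.0 - 9.182.95.255) does not contain 9.182.121.7
Longest matching prefix is /17 -> interface ge-0/0/13.

ge-0/0/13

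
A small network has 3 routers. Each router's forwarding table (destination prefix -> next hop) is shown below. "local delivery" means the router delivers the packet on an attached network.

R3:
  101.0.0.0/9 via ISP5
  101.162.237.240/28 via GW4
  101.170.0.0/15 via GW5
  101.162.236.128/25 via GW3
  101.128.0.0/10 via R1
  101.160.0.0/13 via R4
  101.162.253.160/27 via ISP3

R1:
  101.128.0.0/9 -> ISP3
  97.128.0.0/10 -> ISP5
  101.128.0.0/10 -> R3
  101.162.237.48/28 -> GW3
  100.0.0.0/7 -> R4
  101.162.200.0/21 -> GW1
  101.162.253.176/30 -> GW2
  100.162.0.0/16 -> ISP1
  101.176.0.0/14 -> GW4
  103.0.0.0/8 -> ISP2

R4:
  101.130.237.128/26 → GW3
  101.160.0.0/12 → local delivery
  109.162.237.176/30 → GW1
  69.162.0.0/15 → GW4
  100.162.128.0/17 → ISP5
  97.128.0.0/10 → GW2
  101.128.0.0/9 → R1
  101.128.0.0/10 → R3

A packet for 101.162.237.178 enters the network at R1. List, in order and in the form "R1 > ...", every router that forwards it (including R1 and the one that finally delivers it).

At R1: longest match for 101.162.237.178 is 101.128.0.0/10 -> R3
At R3: longest match for 101.162.237.178 is 101.160.0.0/13 -> R4
At R4: longest match for 101.162.237.178 is 101.160.0.0/12 -> local delivery

R1 > R3 > R4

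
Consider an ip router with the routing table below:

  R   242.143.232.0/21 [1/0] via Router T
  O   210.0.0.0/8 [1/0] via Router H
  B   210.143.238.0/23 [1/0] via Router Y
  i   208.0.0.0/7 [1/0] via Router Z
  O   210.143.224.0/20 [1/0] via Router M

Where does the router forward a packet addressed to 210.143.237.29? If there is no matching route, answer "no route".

Routes whose prefix contains 210.143.237.29:
  210.0.0.0/8 (210.0.0.0 - 210.255.255.255) -> Router H
  210.143.224.0/20 (210.143.224.0 - 210.143.239.255) -> Router M
More-specific entries that do NOT match:
  210.143.238.0/23 (210.143.238.0 - 210.143.239.255) does not contain 210.143.237.29
  242.143.232.0/21 (242.143.232.0 - 242.143.239.255) does not contain 210.143.237.29
Longest matching prefix is /20 -> next hop Router M.

Router M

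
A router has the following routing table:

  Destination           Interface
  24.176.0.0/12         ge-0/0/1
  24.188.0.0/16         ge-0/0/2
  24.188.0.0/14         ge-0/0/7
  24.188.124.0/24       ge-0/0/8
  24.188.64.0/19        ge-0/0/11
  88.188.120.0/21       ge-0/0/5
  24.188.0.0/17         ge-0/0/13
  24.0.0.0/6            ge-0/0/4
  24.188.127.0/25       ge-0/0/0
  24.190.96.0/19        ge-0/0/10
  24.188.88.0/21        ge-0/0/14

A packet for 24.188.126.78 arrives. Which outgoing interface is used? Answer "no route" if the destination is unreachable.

Routes whose prefix contains 24.188.126.78:
  24.0.0.0/6 (24.0.0.0 - 27.255.255.255) -> ge-0/0/4
  24.176.0.0/12 (24.176.0.0 - 24.191.255.255) -> ge-0/0/1
  24.188.0.0/14 (24.188.0.0 - 24.191.255.255) -> ge-0/0/7
  24.188.0.0/16 (24.188.0.0 - 24.188.255.255) -> ge-0/0/2
  24.188.0.0/17 (24.188.0.0 - 24.188.127.255) -> ge-0/0/13
More-specific entries that do NOT match:
  24.188.127.0/25 (24.188.127.0 - 24.188.127.127) does not contain 24.188.126.78
  24.188.124.0/24 (24.188.124.0 - 24.188.124.255) does not contain 24.188.126.78
  88.188.120.0/21 (88.188.120.0 - 88.188.127.255) does not contain 24.188.126.78
  24.188.88.0/21 (24.188.88.0 - 24.188.95.255) does not contain 24.188.126.78
  24.188.64.0/19 (24.188.64.0 - 24.188.95.255) does not contain 24.188.126.78
  24.190.96.0/19 (24.190.96.0 - 24.190.127.255) does not contain 24.188.126.78
Longest matching prefix is /17 -> interface ge-0/0/13.

ge-0/0/13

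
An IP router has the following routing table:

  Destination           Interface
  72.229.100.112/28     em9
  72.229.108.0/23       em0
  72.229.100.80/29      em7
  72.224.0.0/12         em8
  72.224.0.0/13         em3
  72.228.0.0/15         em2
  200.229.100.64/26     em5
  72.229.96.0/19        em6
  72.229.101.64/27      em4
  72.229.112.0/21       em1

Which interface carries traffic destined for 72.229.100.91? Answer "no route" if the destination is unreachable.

em6

Routes whose prefix contains 72.229.100.91:
  72.224.0.0/12 (72.224.0.0 - 72.239.255.255) -> em8
  72.224.0.0/13 (72.224.0.0 - 72.231.255.255) -> em3
  72.228.0.0/15 (72.228.0.0 - 72.229.255.255) -> em2
  72.229.96.0/19 (72.229.96.0 - 72.229.127.255) -> em6
More-specific entries that do NOT match:
  72.229.100.80/29 (72.229.100.80 - 72.229.100.87) does not contain 72.229.100.91
  72.229.100.112/28 (72.229.100.112 - 72.229.100.127) does not contain 72.229.100.91
  72.229.101.64/27 (72.229.101.64 - 72.229.101.95) does not contain 72.229.100.91
  200.229.100.64/26 (200.229.100.64 - 200.229.100.127) does not contain 72.229.100.91
  72.229.108.0/23 (72.229.108.0 - 72.229.109.255) does not contain 72.229.100.91
  72.229.112.0/21 (72.229.112.0 - 72.229.119.255) does not contain 72.229.100.91
Longest matching prefix is /19 -> interface em6.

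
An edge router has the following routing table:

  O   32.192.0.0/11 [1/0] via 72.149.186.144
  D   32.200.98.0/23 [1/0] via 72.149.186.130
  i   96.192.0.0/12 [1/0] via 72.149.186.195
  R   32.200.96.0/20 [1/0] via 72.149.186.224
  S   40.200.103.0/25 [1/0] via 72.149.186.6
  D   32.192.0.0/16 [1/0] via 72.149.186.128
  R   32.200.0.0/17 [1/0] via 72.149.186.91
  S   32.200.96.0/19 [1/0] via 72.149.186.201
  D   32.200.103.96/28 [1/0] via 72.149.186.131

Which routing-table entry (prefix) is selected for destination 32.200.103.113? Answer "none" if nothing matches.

Entries matching 32.200.103.113:
  32.192.0.0/11 (32.192.0.0 - 32.223.255.255)
  32.200.0.0/17 (32.200.0.0 - 32.200.127.255)
  32.200.96.0/19 (32.200.96.0 - 32.200.127.255)
  32.200.96.0/20 (32.200.96.0 - 32.200.111.255)
Most specific is 32.200.96.0/20.

32.200.96.0/20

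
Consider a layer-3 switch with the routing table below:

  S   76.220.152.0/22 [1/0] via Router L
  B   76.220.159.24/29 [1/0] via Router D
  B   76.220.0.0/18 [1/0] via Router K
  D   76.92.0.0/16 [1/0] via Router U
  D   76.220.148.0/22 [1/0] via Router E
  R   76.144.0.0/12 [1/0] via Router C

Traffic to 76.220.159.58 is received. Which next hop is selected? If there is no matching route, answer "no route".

No entry's prefix contains 76.220.159.58; there is no default route.

no route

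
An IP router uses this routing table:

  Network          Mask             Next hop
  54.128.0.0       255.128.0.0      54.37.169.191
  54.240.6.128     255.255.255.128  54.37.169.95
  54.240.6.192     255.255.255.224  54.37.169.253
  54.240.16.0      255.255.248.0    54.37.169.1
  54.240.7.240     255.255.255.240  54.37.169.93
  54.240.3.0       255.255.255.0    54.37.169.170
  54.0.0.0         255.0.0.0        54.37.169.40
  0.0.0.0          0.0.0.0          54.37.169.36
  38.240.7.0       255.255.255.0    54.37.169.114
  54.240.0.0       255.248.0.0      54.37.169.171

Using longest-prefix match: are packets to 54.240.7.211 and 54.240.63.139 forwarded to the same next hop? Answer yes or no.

54.240.7.211: longest match 54.240.0.0/13 -> 54.37.169.171
54.240.63.139: longest match 54.240.0.0/13 -> 54.37.169.171

yes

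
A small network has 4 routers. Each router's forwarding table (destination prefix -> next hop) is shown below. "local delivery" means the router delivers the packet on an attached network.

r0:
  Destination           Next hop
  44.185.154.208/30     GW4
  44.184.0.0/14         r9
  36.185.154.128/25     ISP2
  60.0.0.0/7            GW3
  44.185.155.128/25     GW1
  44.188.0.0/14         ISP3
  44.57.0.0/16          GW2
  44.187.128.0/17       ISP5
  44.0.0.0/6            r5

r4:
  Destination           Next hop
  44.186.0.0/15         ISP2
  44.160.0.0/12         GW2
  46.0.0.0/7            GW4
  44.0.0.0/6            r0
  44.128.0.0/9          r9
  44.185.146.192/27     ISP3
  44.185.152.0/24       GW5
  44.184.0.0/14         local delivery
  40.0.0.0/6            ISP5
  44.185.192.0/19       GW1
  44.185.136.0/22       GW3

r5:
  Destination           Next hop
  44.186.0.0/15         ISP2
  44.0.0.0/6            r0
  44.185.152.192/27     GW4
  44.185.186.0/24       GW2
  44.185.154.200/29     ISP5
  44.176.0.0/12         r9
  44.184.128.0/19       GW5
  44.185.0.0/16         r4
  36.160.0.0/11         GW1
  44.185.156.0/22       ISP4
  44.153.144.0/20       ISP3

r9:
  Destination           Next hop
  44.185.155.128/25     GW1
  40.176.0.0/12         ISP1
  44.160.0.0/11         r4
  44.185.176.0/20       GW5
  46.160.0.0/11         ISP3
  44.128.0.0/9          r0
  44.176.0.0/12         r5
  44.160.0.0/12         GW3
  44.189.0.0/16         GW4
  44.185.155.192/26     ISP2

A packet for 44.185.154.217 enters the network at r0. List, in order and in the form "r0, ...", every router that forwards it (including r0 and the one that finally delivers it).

r0, r9, r5, r4

At r0: longest match for 44.185.154.217 is 44.184.0.0/14 -> r9
At r9: longest match for 44.185.154.217 is 44.176.0.0/12 -> r5
At r5: longest match for 44.185.154.217 is 44.185.0.0/16 -> r4
At r4: longest match for 44.185.154.217 is 44.184.0.0/14 -> local delivery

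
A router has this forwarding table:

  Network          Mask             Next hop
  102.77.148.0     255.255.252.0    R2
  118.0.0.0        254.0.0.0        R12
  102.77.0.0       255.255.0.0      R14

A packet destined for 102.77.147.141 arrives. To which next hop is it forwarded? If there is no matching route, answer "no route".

Routes whose prefix contains 102.77.147.141:
  102.77.0.0/16 (102.77.0.0 - 102.77.255.255) -> R14
More-specific entries that do NOT match:
  102.77.148.0/22 (102.77.148.0 - 102.77.151.255) does not contain 102.77.147.141
Longest matching prefix is /16 -> next hop R14.

R14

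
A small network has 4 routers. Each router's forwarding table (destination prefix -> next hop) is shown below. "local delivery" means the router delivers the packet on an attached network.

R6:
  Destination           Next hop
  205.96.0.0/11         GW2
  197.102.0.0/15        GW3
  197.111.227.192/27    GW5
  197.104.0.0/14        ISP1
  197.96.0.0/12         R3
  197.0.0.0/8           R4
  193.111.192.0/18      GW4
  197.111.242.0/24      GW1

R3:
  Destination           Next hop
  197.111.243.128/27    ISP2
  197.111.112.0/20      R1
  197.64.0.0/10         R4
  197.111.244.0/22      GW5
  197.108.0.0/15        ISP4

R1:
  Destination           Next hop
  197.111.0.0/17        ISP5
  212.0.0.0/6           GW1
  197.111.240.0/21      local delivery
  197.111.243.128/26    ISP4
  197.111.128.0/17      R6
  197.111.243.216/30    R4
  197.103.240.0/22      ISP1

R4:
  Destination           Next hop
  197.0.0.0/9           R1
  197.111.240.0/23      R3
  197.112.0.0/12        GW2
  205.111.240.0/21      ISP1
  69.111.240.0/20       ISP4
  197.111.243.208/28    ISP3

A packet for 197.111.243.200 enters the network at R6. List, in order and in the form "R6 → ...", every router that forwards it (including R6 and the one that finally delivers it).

R6 → R3 → R4 → R1

At R6: longest match for 197.111.243.200 is 197.96.0.0/12 -> R3
At R3: longest match for 197.111.243.200 is 197.64.0.0/10 -> R4
At R4: longest match for 197.111.243.200 is 197.0.0.0/9 -> R1
At R1: longest match for 197.111.243.200 is 197.111.240.0/21 -> local delivery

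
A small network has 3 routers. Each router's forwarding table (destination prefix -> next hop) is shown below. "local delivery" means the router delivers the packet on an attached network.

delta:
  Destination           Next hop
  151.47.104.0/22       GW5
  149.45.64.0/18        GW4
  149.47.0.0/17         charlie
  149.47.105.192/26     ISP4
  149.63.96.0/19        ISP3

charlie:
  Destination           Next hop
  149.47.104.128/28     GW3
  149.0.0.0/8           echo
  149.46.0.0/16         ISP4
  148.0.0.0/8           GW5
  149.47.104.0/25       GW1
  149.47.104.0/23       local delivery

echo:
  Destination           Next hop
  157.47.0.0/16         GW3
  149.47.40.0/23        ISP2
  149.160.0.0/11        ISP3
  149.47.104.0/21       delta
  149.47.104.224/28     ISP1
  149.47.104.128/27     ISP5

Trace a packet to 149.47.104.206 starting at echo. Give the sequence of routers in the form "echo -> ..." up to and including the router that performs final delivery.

At echo: longest match for 149.47.104.206 is 149.47.104.0/21 -> delta
At delta: longest match for 149.47.104.206 is 149.47.0.0/17 -> charlie
At charlie: longest match for 149.47.104.206 is 149.47.104.0/23 -> local delivery

echo -> delta -> charlie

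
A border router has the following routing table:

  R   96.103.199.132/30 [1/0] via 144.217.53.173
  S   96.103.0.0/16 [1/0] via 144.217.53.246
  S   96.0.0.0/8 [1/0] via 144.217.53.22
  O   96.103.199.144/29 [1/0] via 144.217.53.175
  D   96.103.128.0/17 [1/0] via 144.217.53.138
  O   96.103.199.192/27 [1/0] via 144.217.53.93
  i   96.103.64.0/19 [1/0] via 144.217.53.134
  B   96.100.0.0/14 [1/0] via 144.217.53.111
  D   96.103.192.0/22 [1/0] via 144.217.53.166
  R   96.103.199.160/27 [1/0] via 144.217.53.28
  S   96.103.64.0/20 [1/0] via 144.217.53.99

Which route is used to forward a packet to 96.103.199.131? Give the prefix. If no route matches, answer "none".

Entries matching 96.103.199.131:
  96.0.0.0/8 (96.0.0.0 - 96.255.255.255)
  96.100.0.0/14 (96.100.0.0 - 96.103.255.255)
  96.103.0.0/16 (96.103.0.0 - 96.103.255.255)
  96.103.128.0/17 (96.103.128.0 - 96.103.255.255)
Most specific is 96.103.128.0/17.

96.103.128.0/17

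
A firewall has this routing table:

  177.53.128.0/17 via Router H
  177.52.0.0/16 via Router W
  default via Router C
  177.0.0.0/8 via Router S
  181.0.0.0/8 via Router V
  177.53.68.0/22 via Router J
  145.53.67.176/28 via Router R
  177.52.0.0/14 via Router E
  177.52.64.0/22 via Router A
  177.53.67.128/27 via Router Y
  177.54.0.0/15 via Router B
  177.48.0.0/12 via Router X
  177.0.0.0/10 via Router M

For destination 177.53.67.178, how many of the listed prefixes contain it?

Prefixes containing 177.53.67.178:
  0.0.0.0/0 (default, matches everything)
  177.0.0.0/8 (177.0.0.0 - 177.255.255.255)
  177.0.0.0/10 (177.0.0.0 - 177.63.255.255)
  177.48.0.0/12 (177.48.0.0 - 177.63.255.255)
  177.52.0.0/14 (177.52.0.0 - 177.55.255.255)
Total matching entries: 5.

5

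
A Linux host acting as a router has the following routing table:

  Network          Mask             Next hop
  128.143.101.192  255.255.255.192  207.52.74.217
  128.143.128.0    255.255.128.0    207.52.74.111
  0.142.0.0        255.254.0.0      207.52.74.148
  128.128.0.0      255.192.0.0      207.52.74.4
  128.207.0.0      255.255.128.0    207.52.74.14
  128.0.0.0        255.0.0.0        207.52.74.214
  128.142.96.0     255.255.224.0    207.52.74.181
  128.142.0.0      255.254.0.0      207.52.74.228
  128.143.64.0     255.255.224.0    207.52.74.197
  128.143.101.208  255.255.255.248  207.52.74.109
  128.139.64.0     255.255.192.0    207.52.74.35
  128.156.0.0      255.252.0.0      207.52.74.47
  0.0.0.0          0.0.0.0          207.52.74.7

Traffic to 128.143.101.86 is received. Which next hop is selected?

207.52.74.228

Routes whose prefix contains 128.143.101.86:
  0.0.0.0/0 (default, matches everything) -> 207.52.74.7
  128.0.0.0/8 (128.0.0.0 - 128.255.255.255) -> 207.52.74.214
  128.128.0.0/10 (128.128.0.0 - 128.191.255.255) -> 207.52.74.4
  128.142.0.0/15 (128.142.0.0 - 128.143.255.255) -> 207.52.74.228
More-specific entries that do NOT match:
  128.143.101.208/29 (128.143.101.208 - 128.143.101.215) does not contain 128.143.101.86
  128.143.101.192/26 (128.143.101.192 - 128.143.101.255) does not contain 128.143.101.86
  128.142.96.0/19 (128.142.96.0 - 128.142.127.255) does not contain 128.143.101.86
  128.143.64.0/19 (128.143.64.0 - 128.143.95.255) does not contain 128.143.101.86
  128.139.64.0/18 (128.139.64.0 - 128.139.127.255) does not contain 128.143.101.86
  128.143.128.0/17 (128.143.128.0 - 128.143.255.255) does not contain 128.143.101.86
  128.207.0.0/17 (128.207.0.0 - 128.207.127.255) does not contain 128.143.101.86
Longest matching prefix is /15 -> next hop 207.52.74.228.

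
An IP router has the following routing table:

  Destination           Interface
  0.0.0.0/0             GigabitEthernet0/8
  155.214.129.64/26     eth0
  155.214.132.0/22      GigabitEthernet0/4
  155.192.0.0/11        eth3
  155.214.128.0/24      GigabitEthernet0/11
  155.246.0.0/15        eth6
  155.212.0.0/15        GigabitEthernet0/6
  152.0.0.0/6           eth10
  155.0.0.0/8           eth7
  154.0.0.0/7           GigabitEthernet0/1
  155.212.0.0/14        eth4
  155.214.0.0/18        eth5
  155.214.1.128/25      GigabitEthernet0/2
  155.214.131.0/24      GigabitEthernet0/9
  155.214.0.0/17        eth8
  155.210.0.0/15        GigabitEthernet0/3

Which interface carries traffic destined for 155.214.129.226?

eth4

Routes whose prefix contains 155.214.129.226:
  0.0.0.0/0 (default, matches everything) -> GigabitEthernet0/8
  152.0.0.0/6 (152.0.0.0 - 155.255.255.255) -> eth10
  154.0.0.0/7 (154.0.0.0 - 155.255.255.255) -> GigabitEthernet0/1
  155.0.0.0/8 (155.0.0.0 - 155.255.255.255) -> eth7
  155.192.0.0/11 (155.192.0.0 - 155.223.255.255) -> eth3
  155.212.0.0/14 (155.212.0.0 - 155.215.255.255) -> eth4
More-specific entries that do NOT match:
  155.214.129.64/26 (155.214.129.64 - 155.214.129.127) does not contain 155.214.129.226
  155.214.1.128/25 (155.214.1.128 - 155.214.1.255) does not contain 155.214.129.226
  155.214.128.0/24 (155.214.128.0 - 155.214.128.255) does not contain 155.214.129.226
  155.214.131.0/24 (155.214.131.0 - 155.214.131.255) does not contain 155.214.129.226
  155.214.132.0/22 (155.214.132.0 - 155.214.135.255) does not contain 155.214.129.226
  155.214.0.0/18 (155.214.0.0 - 155.214.63.255) does not contain 155.214.129.226
  155.214.0.0/17 (155.214.0.0 - 155.214.127.255) does not contain 155.214.129.226
  155.246.0.0/15 (155.246.0.0 - 155.247.255.255) does not contain 155.214.129.226
  155.212.0.0/15 (155.212.0.0 - 155.213.255.255) does not contain 155.214.129.226
  155.210.0.0/15 (155.210.0.0 - 155.211.255.255) does not contain 155.214.129.226
Longest matching prefix is /14 -> interface eth4.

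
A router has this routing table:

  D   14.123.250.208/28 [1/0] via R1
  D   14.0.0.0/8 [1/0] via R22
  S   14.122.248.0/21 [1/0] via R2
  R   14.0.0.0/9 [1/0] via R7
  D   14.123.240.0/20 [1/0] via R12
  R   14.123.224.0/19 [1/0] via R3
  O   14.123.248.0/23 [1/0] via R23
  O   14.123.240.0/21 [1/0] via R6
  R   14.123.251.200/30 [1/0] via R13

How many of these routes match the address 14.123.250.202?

Prefixes containing 14.123.250.202:
  14.0.0.0/8 (14.0.0.0 - 14.255.255.255)
  14.0.0.0/9 (14.0.0.0 - 14.127.255.255)
  14.123.224.0/19 (14.123.224.0 - 14.123.255.255)
  14.123.240.0/20 (14.123.240.0 - 14.123.255.255)
Total matching entries: 4.

4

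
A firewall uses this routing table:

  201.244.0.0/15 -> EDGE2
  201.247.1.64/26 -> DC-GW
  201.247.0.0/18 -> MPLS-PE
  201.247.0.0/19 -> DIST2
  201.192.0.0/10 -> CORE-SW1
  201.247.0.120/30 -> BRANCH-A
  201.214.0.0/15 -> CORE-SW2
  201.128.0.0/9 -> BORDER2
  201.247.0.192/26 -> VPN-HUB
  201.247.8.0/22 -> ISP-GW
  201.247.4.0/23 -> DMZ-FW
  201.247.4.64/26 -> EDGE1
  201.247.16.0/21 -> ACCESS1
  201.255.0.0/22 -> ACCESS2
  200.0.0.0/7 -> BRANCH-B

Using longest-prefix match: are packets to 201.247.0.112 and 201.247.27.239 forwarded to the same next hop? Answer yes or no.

201.247.0.112: longest match 201.247.0.0/19 -> DIST2
201.247.27.239: longest match 201.247.0.0/19 -> DIST2

yes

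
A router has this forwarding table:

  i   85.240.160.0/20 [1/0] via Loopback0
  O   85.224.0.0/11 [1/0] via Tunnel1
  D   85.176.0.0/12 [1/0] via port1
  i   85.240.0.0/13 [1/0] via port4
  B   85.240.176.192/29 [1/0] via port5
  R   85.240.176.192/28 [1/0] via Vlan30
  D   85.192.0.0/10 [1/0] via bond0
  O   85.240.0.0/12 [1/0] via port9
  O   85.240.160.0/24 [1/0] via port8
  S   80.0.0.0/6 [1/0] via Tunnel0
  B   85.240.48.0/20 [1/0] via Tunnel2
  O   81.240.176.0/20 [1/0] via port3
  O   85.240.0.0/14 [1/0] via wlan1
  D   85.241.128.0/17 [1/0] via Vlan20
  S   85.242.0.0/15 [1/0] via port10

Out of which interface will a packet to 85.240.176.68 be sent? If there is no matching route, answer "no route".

Routes whose prefix contains 85.240.176.68:
  85.192.0.0/10 (85.192.0.0 - 85.255.255.255) -> bond0
  85.224.0.0/11 (85.224.0.0 - 85.255.255.255) -> Tunnel1
  85.240.0.0/12 (85.240.0.0 - 85.255.255.255) -> port9
  85.240.0.0/13 (85.240.0.0 - 85.247.255.255) -> port4
  85.240.0.0/14 (85.240.0.0 - 85.243.255.255) -> wlan1
More-specific entries that do NOT match:
  85.240.176.192/29 (85.240.176.192 - 85.240.176.199) does not contain 85.240.176.68
  85.240.176.192/28 (85.240.176.192 - 85.240.176.207) does not contain 85.240.176.68
  85.240.160.0/24 (85.240.160.0 - 85.240.160.255) does not contain 85.240.176.68
  85.240.160.0/20 (85.240.160.0 - 85.240.175.255) does not contain 85.240.176.68
  85.240.48.0/20 (85.240.48.0 - 85.240.63.255) does not contain 85.240.176.68
  81.240.176.0/20 (81.240.176.0 - 81.240.191.255) does not contain 85.240.176.68
  85.241.128.0/17 (85.241.128.0 - 85.241.255.255) does not contain 85.240.176.68
  85.242.0.0/15 (85.242.0.0 - 85.243.255.255) does not contain 85.240.176.68
Longest matching prefix is /14 -> interface wlan1.

wlan1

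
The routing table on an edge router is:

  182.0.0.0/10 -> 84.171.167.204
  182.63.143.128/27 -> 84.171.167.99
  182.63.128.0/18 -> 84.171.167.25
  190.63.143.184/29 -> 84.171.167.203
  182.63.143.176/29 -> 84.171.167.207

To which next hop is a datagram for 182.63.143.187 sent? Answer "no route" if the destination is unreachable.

84.171.167.25

Routes whose prefix contains 182.63.143.187:
  182.0.0.0/10 (182.0.0.0 - 182.63.255.255) -> 84.171.167.204
  182.63.128.0/18 (182.63.128.0 - 182.63.191.255) -> 84.171.167.25
More-specific entries that do NOT match:
  190.63.143.184/29 (190.63.143.184 - 190.63.143.191) does not contain 182.63.143.187
  182.63.143.176/29 (182.63.143.176 - 182.63.143.183) does not contain 182.63.143.187
  182.63.143.128/27 (182.63.143.128 - 182.63.143.159) does not contain 182.63.143.187
Longest matching prefix is /18 -> next hop 84.171.167.25.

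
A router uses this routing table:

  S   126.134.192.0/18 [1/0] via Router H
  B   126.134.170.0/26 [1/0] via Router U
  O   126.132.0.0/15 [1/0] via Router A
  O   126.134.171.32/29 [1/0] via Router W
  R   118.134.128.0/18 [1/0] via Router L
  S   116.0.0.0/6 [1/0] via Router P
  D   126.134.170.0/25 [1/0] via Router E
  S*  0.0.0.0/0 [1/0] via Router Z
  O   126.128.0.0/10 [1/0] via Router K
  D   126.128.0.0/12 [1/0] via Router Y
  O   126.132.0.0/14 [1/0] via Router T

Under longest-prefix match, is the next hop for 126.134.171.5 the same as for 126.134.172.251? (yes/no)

126.134.171.5: longest match 126.132.0.0/14 -> Router T
126.134.172.251: longest match 126.132.0.0/14 -> Router T

yes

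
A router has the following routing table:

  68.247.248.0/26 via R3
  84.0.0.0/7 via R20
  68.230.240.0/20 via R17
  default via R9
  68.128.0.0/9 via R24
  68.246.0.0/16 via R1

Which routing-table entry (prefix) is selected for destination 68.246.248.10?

68.246.0.0/16

Entries matching 68.246.248.10:
  0.0.0.0/0 (default, matches everything)
  68.128.0.0/9 (68.128.0.0 - 68.255.255.255)
  68.246.0.0/16 (68.246.0.0 - 68.246.255.255)
Most specific is 68.246.0.0/16.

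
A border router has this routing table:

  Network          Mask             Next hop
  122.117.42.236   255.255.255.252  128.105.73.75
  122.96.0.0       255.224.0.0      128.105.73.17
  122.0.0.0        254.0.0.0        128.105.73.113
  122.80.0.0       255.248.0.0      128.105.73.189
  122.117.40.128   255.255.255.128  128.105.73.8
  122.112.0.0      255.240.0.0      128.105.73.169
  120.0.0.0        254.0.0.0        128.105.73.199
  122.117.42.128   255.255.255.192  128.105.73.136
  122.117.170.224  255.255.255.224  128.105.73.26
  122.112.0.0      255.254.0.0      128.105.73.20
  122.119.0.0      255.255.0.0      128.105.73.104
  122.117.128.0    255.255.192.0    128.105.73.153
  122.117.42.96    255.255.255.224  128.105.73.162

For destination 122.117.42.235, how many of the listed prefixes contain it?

Prefixes containing 122.117.42.235:
  122.0.0.0/7 (122.0.0.0 - 123.255.255.255)
  122.96.0.0/11 (122.96.0.0 - 122.127.255.255)
  122.112.0.0/12 (122.112.0.0 - 122.127.255.255)
Total matching entries: 3.

3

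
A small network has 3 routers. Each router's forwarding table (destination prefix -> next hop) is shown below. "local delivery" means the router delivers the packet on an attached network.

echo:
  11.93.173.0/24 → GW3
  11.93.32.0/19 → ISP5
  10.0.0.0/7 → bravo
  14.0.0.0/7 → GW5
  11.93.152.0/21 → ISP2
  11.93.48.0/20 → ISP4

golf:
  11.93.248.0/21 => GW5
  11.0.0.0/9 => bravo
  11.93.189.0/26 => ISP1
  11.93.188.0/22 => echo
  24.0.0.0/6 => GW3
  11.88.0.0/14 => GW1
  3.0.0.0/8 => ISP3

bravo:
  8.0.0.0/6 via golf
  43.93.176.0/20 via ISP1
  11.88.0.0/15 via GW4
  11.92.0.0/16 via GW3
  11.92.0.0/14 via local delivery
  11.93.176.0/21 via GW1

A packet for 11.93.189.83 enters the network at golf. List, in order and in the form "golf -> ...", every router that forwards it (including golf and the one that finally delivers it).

At golf: longest match for 11.93.189.83 is 11.93.188.0/22 -> echo
At echo: longest match for 11.93.189.83 is 10.0.0.0/7 -> bravo
At bravo: longest match for 11.93.189.83 is 11.92.0.0/14 -> local delivery

golf -> echo -> bravo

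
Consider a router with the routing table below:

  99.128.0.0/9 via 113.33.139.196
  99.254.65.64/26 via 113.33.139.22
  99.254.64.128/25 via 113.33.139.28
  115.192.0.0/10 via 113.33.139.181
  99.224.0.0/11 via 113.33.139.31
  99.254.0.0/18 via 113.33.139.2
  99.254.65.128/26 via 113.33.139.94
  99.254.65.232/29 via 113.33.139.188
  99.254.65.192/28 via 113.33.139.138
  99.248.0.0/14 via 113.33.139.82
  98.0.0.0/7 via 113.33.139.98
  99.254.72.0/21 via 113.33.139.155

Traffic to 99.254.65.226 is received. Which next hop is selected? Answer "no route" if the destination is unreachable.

Routes whose prefix contains 99.254.65.226:
  98.0.0.0/7 (98.0.0.0 - 99.255.255.255) -> 113.33.139.98
  99.128.0.0/9 (99.128.0.0 - 99.255.255.255) -> 113.33.139.196
  99.224.0.0/11 (99.224.0.0 - 99.255.255.255) -> 113.33.139.31
More-specific entries that do NOT match:
  99.254.65.232/29 (99.254.65.232 - 99.254.65.239) does not contain 99.254.65.226
  99.254.65.192/28 (99.254.65.192 - 99.254.65.207) does not contain 99.254.65.226
  99.254.65.64/26 (99.254.65.64 - 99.254.65.127) does not contain 99.254.65.226
  99.254.65.128/26 (99.254.65.128 - 99.254.65.191) does not contain 99.254.65.226
  99.254.64.128/25 (99.254.64.128 - 99.254.64.255) does not contain 99.254.65.226
  99.254.72.0/21 (99.254.72.0 - 99.254.79.255) does not contain 99.254.65.226
  99.254.0.0/18 (99.254.0.0 - 99.254.63.255) does not contain 99.254.65.226
  99.248.0.0/14 (99.248.0.0 - 99.251.255.255) does not contain 99.254.65.226
Longest matching prefix is /11 -> next hop 113.33.139.31.

113.33.139.31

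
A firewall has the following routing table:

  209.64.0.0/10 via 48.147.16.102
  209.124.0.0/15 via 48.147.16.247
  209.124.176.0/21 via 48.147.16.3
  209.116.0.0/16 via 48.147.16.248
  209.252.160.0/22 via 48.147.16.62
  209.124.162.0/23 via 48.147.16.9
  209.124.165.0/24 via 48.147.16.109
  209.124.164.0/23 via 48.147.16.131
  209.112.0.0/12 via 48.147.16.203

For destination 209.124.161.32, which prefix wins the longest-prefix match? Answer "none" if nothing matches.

209.124.0.0/15

Entries matching 209.124.161.32:
  209.64.0.0/10 (209.64.0.0 - 209.127.255.255)
  209.112.0.0/12 (209.112.0.0 - 209.127.255.255)
  209.124.0.0/15 (209.124.0.0 - 209.125.255.255)
Most specific is 209.124.0.0/15.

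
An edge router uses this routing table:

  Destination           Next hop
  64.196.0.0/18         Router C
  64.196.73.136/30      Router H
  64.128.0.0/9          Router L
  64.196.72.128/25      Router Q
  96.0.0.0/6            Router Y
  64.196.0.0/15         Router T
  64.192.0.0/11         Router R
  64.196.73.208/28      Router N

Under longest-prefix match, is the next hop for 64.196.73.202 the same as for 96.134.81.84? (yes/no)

no

64.196.73.202: longest match 64.196.0.0/15 -> Router T
96.134.81.84: longest match 96.0.0.0/6 -> Router Y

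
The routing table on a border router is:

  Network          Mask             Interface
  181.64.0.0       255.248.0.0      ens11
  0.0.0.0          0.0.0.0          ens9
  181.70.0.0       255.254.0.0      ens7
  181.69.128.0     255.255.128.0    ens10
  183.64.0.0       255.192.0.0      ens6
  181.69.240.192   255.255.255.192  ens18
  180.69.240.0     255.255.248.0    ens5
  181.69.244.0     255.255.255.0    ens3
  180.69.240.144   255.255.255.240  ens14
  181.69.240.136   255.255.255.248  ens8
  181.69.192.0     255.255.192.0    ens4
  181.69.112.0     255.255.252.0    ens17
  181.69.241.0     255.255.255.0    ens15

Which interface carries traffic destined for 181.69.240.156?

Routes whose prefix contains 181.69.240.156:
  0.0.0.0/0 (default, matches everything) -> ens9
  181.64.0.0/13 (181.64.0.0 - 181.71.255.255) -> ens11
  181.69.128.0/17 (181.69.128.0 - 181.69.255.255) -> ens10
  181.69.192.0/18 (181.69.192.0 - 181.69.255.255) -> ens4
More-specific entries that do NOT match:
  181.69.240.136/29 (181.69.240.136 - 181.69.240.143) does not contain 181.69.240.156
  180.69.240.144/28 (180.69.240.144 - 180.69.240.159) does not contain 181.69.240.156
  181.69.240.192/26 (181.69.240.192 - 181.69.240.255) does not contain 181.69.240.156
  181.69.244.0/24 (181.69.244.0 - 181.69.244.255) does not contain 181.69.240.156
  181.69.241.0/24 (181.69.241.0 - 181.69.241.255) does not contain 181.69.240.156
  181.69.112.0/22 (181.69.112.0 - 181.69.115.255) does not contain 181.69.240.156
  180.69.240.0/21 (180.69.240.0 - 180.69.247.255) does not contain 181.69.240.156
Longest matching prefix is /18 -> interface ens4.

ens4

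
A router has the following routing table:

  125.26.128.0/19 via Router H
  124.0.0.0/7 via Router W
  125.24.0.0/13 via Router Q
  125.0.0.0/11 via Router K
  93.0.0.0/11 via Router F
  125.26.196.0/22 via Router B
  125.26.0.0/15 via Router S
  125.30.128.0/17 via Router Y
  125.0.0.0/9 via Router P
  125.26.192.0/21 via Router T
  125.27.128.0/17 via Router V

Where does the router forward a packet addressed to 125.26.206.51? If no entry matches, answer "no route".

Routes whose prefix contains 125.26.206.51:
  124.0.0.0/7 (124.0.0.0 - 125.255.255.255) -> Router W
  125.0.0.0/9 (125.0.0.0 - 125.127.255.255) -> Router P
  125.0.0.0/11 (125.0.0.0 - 125.31.255.255) -> Router K
  125.24.0.0/13 (125.24.0.0 - 125.31.255.255) -> Router Q
  125.26.0.0/15 (125.26.0.0 - 125.27.255.255) -> Router S
More-specific entries that do NOT match:
  125.26.196.0/22 (125.26.196.0 - 125.26.199.255) does not contain 125.26.206.51
  125.26.192.0/21 (125.26.192.0 - 125.26.199.255) does not contain 125.26.206.51
  125.26.128.0/19 (125.26.128.0 - 125.26.159.255) does not contain 125.26.206.51
  125.30.128.0/17 (125.30.128.0 - 125.30.255.255) does not contain 125.26.206.51
  125.27.128.0/17 (125.27.128.0 - 125.27.255.255) does not contain 125.26.206.51
Longest matching prefix is /15 -> next hop Router S.

Router S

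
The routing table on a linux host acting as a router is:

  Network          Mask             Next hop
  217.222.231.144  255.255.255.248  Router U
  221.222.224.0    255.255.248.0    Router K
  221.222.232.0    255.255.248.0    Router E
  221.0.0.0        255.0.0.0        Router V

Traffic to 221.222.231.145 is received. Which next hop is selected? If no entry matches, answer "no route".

Router K

Routes whose prefix contains 221.222.231.145:
  221.0.0.0/8 (221.0.0.0 - 221.255.255.255) -> Router V
  221.222.224.0/21 (221.222.224.0 - 221.222.231.255) -> Router K
More-specific entries that do NOT match:
  217.222.231.144/29 (217.222.231.144 - 217.222.231.151) does not contain 221.222.231.145
Longest matching prefix is /21 -> next hop Router K.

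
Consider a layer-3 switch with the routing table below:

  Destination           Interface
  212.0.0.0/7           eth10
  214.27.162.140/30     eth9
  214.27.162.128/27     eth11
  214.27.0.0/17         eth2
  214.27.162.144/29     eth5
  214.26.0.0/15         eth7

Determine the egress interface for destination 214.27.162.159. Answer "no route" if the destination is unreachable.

Routes whose prefix contains 214.27.162.159:
  214.26.0.0/15 (214.26.0.0 - 214.27.255.255) -> eth7
  214.27.162.128/27 (214.27.162.128 - 214.27.162.159) -> eth11
More-specific entries that do NOT match:
  214.27.162.140/30 (214.27.162.140 - 214.27.162.143) does not contain 214.27.162.159
  214.27.162.144/29 (214.27.162.144 - 214.27.162.151) does not contain 214.27.162.159
Longest matching prefix is /27 -> interface eth11.

eth11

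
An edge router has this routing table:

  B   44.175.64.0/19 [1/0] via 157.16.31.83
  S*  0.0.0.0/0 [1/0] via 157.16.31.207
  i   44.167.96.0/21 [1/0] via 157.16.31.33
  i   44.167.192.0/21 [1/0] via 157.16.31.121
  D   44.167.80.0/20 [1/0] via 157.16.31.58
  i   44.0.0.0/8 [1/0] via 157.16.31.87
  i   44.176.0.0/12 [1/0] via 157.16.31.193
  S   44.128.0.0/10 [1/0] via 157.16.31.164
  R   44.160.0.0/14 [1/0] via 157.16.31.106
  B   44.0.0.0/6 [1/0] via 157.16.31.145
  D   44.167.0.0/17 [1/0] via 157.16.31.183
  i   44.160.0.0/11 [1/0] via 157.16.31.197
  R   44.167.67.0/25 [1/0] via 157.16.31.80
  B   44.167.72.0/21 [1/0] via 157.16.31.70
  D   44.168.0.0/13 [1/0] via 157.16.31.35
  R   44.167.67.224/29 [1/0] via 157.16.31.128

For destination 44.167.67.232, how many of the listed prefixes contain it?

Prefixes containing 44.167.67.232:
  0.0.0.0/0 (default, matches everything)
  44.0.0.0/6 (44.0.0.0 - 47.255.255.255)
  44.0.0.0/8 (44.0.0.0 - 44.255.255.255)
  44.128.0.0/10 (44.128.0.0 - 44.191.255.255)
  44.160.0.0/11 (44.160.0.0 - 44.191.255.255)
  44.167.0.0/17 (44.167.0.0 - 44.167.127.255)
Total matching entries: 6.

6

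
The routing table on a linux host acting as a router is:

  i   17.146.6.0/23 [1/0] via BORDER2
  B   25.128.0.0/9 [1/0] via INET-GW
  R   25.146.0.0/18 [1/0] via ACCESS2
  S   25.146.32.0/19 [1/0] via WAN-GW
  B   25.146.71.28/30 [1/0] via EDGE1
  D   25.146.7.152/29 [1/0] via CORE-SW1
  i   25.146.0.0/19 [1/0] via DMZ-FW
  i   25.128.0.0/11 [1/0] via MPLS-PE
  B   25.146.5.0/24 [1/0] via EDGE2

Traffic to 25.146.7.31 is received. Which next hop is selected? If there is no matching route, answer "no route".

Routes whose prefix contains 25.146.7.31:
  25.128.0.0/9 (25.128.0.0 - 25.255.255.255) -> INET-GW
  25.128.0.0/11 (25.128.0.0 - 25.159.255.255) -> MPLS-PE
  25.146.0.0/18 (25.146.0.0 - 25.146.63.255) -> ACCESS2
  25.146.0.0/19 (25.146.0.0 - 25.146.31.255) -> DMZ-FW
More-specific entries that do NOT match:
  25.146.71.28/30 (25.146.71.28 - 25.146.71.31) does not contain 25.146.7.31
  25.146.7.152/29 (25.146.7.152 - 25.146.7.159) does not contain 25.146.7.31
  25.146.5.0/24 (25.146.5.0 - 25.146.5.255) does not contain 25.146.7.31
  17.146.6.0/23 (17.146.6.0 - 17.146.7.255) does not contain 25.146.7.31
Longest matching prefix is /19 -> next hop DMZ-FW.

DMZ-FW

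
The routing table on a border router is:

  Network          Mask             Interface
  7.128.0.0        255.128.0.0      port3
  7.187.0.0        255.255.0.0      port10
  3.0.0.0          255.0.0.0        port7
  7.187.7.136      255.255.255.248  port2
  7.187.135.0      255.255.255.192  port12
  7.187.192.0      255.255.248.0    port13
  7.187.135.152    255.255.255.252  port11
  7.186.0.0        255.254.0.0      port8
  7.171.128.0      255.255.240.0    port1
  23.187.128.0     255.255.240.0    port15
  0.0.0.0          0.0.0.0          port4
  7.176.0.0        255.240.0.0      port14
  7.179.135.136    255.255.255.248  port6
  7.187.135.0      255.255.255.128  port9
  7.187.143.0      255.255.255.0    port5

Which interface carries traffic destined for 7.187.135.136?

Routes whose prefix contains 7.187.135.136:
  0.0.0.0/0 (default, matches everything) -> port4
  7.128.0.0/9 (7.128.0.0 - 7.255.255.255) -> port3
  7.176.0.0/12 (7.176.0.0 - 7.191.255.255) -> port14
  7.186.0.0/15 (7.186.0.0 - 7.187.255.255) -> port8
  7.187.0.0/16 (7.187.0.0 - 7.187.255.255) -> port10
More-specific entries that do NOT match:
  7.187.135.152/30 (7.187.135.152 - 7.187.135.155) does not contain 7.187.135.136
  7.187.7.136/29 (7.187.7.136 - 7.187.7.143) does not contain 7.187.135.136
  7.179.135.136/29 (7.179.135.136 - 7.179.135.143) does not contain 7.187.135.136
  7.187.135.0/26 (7.187.135.0 - 7.187.135.63) does not contain 7.187.135.136
  7.187.135.0/25 (7.187.135.0 - 7.187.135.127) does not contain 7.187.135.136
  7.187.143.0/24 (7.187.143.0 - 7.187.143.255) does not contain 7.187.135.136
  7.187.192.0/21 (7.187.192.0 - 7.187.199.255) does not contain 7.187.135.136
  7.171.128.0/20 (7.171.128.0 - 7.171.143.255) does not contain 7.187.135.136
  23.187.128.0/20 (23.187.128.0 - 23.187.143.255) does not contain 7.187.135.136
Longest matching prefix is /16 -> interface port10.

port10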